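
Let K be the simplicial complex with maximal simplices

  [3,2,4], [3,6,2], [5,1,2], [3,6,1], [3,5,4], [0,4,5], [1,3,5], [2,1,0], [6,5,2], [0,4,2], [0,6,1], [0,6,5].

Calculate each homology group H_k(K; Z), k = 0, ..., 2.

Order the vertices as 0 < 1 < 2 < 3 < 4 < 5 < 6. Listing each simplex with vertices in this order, K has dimension 2 with simplices:

  0-simplices (7): [0], [1], [2], [3], [4], [5], [6]
  1-simplices (18): [0,1], [0,2], [0,4], [0,5], [0,6], [1,2], [1,3], [1,5], [1,6], [2,3], [2,4], [2,5], [2,6], [3,4], [3,5], [3,6], [4,5], [5,6]
  2-simplices (12): [0,1,2], [0,1,6], [0,2,4], [0,4,5], [0,5,6], [1,2,5], [1,3,5], [1,3,6], [2,3,4], [2,3,6], [2,5,6], [3,4,5]

Hence C_0 ≅ Z^7, C_1 ≅ Z^18, C_2 ≅ Z^12.

Boundary ∂_1: C_1 → C_0 sends each edge [p,q] (with p < q) to q − p. For instance
  ∂[0,2] = [2] − [0].
The 7×18 boundary matrix has rank 6 and Smith normal form diag(1,1,1,1,1,1).

Boundary ∂_2: C_2 → C_1 maps a triangle to the signed sum of its edges. For instance
  ∂[1,3,5] = [3,5] − [1,5] + [1,3],
  ∂[0,1,6] = [1,6] − [0,6] + [0,1].
The resulting 18×12 matrix has rank 12, and its Smith normal form has invariant factors (1,1,1,1,1,1,1,1,1,1,1,2).

Now H_k = ker ∂_k / im ∂_{k+1}, so:

  H_0: rank C_0 − rank ∂_1 = 7 − 6 = 1, and the invariant factors of ∂_1 are all 1, so H_0 = Z.
  H_1: rank ker ∂_1 − rank ∂_2 = (18 − 6) − 12 = 0, and ∂_2 has invariant factor 2 > 1, so H_1 = Z/2Z.
  H_2: rank ker ∂_2 − rank ∂_3 = (12 − 12) − 0 = 0, and there is no ∂_3, so H_2 = 0.

As a check, the Euler characteristic is 7 − 18 + 12 = 1, which agrees with 1 − 0 + 0 = 1.
(K is a triangulation of the real projective plane RP^2.)

H_0 ≅ Z,  H_1 ≅ Z/2Z,  H_2 = 0.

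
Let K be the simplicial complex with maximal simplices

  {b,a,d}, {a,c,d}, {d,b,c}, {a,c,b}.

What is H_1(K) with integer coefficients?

Take the total order a < b < c < d on the vertex set. Then K (dimension 2) consists of the simplices:

  0-simplices (4): a, b, c, d
  1-simplices (6): ab, ac, ad, bc, bd, cd
  2-simplices (4): abc, abd, acd, bcd

Hence C_0 ≅ Z^4, C_1 ≅ Z^6, C_2 ≅ Z^4.

Boundary ∂_1: C_1 → C_0 sends each edge [p,q] (with p < q) to q − p.
As a 4×6 matrix over Z this has rank 3, with invariant factors (1,1,1).

The boundary map ∂_2: C_2 → C_1 maps a triangle to the signed sum of its edges. For instance
  ∂abc = bc − ac + ab,
  ∂acd = cd − ad + ac.
As a 6×4 matrix over Z this has rank 3, with invariant factors (1,1,1).

Reading off H_k = ker ∂_k / im ∂_{k+1}:

  H_1: rank ker ∂_1 − rank ∂_2 = (6 − 3) − 3 = 0, and the invariant factors of ∂_2 are all 1, so H_1 ≅ 0.

H_1 ≅ 0.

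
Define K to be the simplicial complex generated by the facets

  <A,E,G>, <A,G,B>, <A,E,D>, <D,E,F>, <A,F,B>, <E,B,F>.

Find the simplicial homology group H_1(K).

Take the total order A < B < D < E < F < G on the vertex set. Then K (dimension 2) consists of the simplices:

  0-simplices (6): A, B, D, E, F, G
  1-simplices (12): AB, AD, AE, AF, AG, BE, BF, BG, DE, DF, EF, EG
  2-simplices (6): ABF, ABG, ADE, AEG, BEF, DEF

Hence C_0 ≅ Z^6, C_1 ≅ Z^12, C_2 ≅ Z^6.

∂_1: C_1 → C_0 maps an edge to its endpoints' difference, ∂[p,q] = q − p. For instance
  ∂EF = F − E.
As a 6×12 matrix over Z this has rank 5, with invariant factors (1,1,1,1,1).

Boundary ∂_2: C_2 → C_1 sends each 2-simplex [p,q,r] to [q,r] − [p,r] + [p,q]. For instance
  ∂DEF = EF − DF + DE,
  ∂AEG = EG − AG + AE.
As a 12×6 matrix over Z this has rank 6, with invariant factors (1,1,1,1,1,1).

Computing H_k = (kernel of ∂_k) / (image of ∂_{k+1}):

  H_1: rank ker ∂_1 − rank ∂_2 = (12 − 5) − 6 = 1, and the invariant factors of ∂_2 are all 1, so H_1 = Z.

H_1 ≅ Z.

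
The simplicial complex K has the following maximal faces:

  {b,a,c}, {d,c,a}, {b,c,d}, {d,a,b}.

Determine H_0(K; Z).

K has 4 vertices, 6 edges, 4 triangles.
rank ∂_0 = 0, rank ∂_1 = 3 ⇒ b_0 = 4 − 0 − 3 = 1; all invariant factors of ∂_1 are 1 so no torsion. So H_0 = Z.

H_0 = Z.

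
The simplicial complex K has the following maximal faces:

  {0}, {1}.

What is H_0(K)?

H_0 ≅ Z^2.

Take the total order 0 < 1 on the vertex set. Then K (dimension 0) consists of the simplices:

  0-simplices (2): [0], [1]

Hence C_0 ≅ Z^2.

From H_k ≅ ker(∂_k) / im(∂_{k+1}) we obtain:

  H_0: rank C_0 − rank ∂_1 = 2 − 0 = 2, and there is no ∂_1, so H_0 = Z^2.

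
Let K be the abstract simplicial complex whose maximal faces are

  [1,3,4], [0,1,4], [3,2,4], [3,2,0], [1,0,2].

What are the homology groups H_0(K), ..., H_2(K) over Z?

H_0 ≅ Z,  H_1 ≅ Z,  H_2 = 0.

Order the vertices as 0 < 1 < 2 < 3 < 4. Listing each simplex with vertices in this order, K has dimension 2 with simplices:

  0-simplices (5): [0], [1], [2], [3], [4]
  1-simplices (10): [0,1], [0,2], [0,3], [0,4], [1,2], [1,3], [1,4], [2,3], [2,4], [3,4]
  2-simplices (5): [0,1,2], [0,1,4], [0,2,3], [1,3,4], [2,3,4]

so the chain groups are C_0 ≅ Z^5, C_1 ≅ Z^10, C_2 ≅ Z^5.

∂_1: C_1 → C_0 is given by ∂[p,q] = [q] − [p].
This gives a 5×10 integer matrix of rank 4; reducing to Smith normal form yields diagonal entries (1,1,1,1).

The boundary map ∂_2: C_2 → C_1 maps a triangle to the signed sum of its edges. For instance
  ∂[0,1,2] = [1,2] − [0,2] + [0,1],
  ∂[1,3,4] = [3,4] − [1,4] + [1,3].
The 10×5 boundary matrix has rank 5 and Smith normal form diag(1,1,1,1,1).

Now H_k = ker ∂_k / im ∂_{k+1}, so:

  H_0: rank C_0 − rank ∂_1 = 5 − 4 = 1, and the invariant factors of ∂_1 are all 1, so H_0 ≅ Z.
  H_1: rank ker ∂_1 − rank ∂_2 = (10 − 4) − 5 = 1, and the invariant factors of ∂_2 are all 1, so H_1 ≅ Z.
  H_2: rank ker ∂_2 − rank ∂_3 = (5 − 5) − 0 = 0, and there is no ∂_3, so H_2 ≅ 0.

(K is a triangulation of the Möbius band.)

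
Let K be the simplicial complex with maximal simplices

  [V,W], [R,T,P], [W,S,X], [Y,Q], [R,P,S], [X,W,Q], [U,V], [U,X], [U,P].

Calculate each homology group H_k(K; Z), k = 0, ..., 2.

H_0 = Z,  H_1 = Z^2,  H_2 = 0.

We work with the vertex ordering P < Q < R < S < T < U < V < W < X < Y. The simplices of K, each written with vertices in increasing order, are:

  0-simplices (10): P, Q, R, S, T, U, V, W, X, Y
  1-simplices (15): PR, PS, PT, PU, QW, QX, QY, RS, RT, SW, SX, UV, UX, VW, WX
  2-simplices (4): PRS, PRT, QWX, SWX

giving chain groups C_0 ≅ Z^10, C_1 ≅ Z^15, C_2 ≅ Z^4.

Boundary ∂_1: C_1 → C_0 sends each edge [p,q] (with p < q) to q − p. For instance
  ∂PR = R − P.
The resulting 10×15 matrix has rank 9, and its Smith normal form has invariant factors (1,1,1,1,1,1,1,1,1).

The boundary map ∂_2: C_2 → C_1 sends each 2-simplex [p,q,r] to [q,r] − [p,r] + [p,q]. For instance
  ∂SWX = WX − SX + SW,
  ∂PRT = RT − PT + PR.
The 15×4 boundary matrix has rank 4 and Smith normal form diag(1,1,1,1).

Now H_k = ker ∂_k / im ∂_{k+1}, so:

  H_0: rank C_0 − rank ∂_1 = 10 − 9 = 1, and the invariant factors of ∂_1 are all 1, so H_0 = Z.
  H_1: rank ker ∂_1 − rank ∂_2 = (15 − 9) − 4 = 2, and the invariant factors of ∂_2 are all 1, so H_1 = Z^2.
  H_2: rank ker ∂_2 − rank ∂_3 = (4 − 4) − 0 = 0, and there is no ∂_3, so H_2 = 0.

As a check, the Euler characteristic is 10 − 15 + 4 = -1, which agrees with 1 − 2 + 0 = -1.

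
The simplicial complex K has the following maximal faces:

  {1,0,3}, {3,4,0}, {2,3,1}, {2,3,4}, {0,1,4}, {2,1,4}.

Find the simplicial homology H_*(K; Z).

H_0 = Z,  H_1 = 0,  H_2 = Z.

K has 5 vertices, 9 edges, 6 triangles.
rank ∂_0 = 0, rank ∂_1 = 4 ⇒ b_0 = 5 − 0 − 4 = 1; all invariant factors of ∂_1 are 1 so no torsion. So H_0 ≅ Z.
rank ∂_1 = 4, rank ∂_2 = 5 ⇒ b_1 = 9 − 4 − 5 = 0; all invariant factors of ∂_2 are 1 so no torsion. So H_1 ≅ 0.
rank ∂_2 = 5, rank ∂_3 = 0 ⇒ b_2 = 6 − 5 − 0 = 1. So H_2 ≅ Z.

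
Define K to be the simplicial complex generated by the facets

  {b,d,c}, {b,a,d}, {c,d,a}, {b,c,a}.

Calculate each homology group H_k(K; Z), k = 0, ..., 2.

Fix the vertex order a < b < c < d and write every simplex with vertices in increasing order. Then dim K = 2 and the simplices of K are:

  0-simplices (4): a, b, c, d
  1-simplices (6): ab, ac, ad, bc, bd, cd
  2-simplices (4): abc, abd, acd, bcd

Hence C_0 ≅ Z^4, C_1 ≅ Z^6, C_2 ≅ Z^4.

∂_1: C_1 → C_0 maps an edge to its endpoints' difference, ∂[p,q] = q − p. For instance
  ∂ad = d − a.
The resulting 4×6 matrix has rank 3, and its Smith normal form has invariant factors (1,1,1).

∂_2: C_2 → C_1 maps a triangle to the signed sum of its edges. For instance
  ∂abd = bd − ad + ab,
  ∂acd = cd − ad + ac.
As a 6×4 matrix over Z this has rank 3, with invariant factors (1,1,1).

Reading off H_k = ker ∂_k / im ∂_{k+1}:

  H_0: rank C_0 − rank ∂_1 = 4 − 3 = 1, and the invariant factors of ∂_1 are all 1, so H_0 = Z.
  H_1: rank ker ∂_1 − rank ∂_2 = (6 − 3) − 3 = 0, and the invariant factors of ∂_2 are all 1, so H_1 = 0.
  H_2: rank ker ∂_2 − rank ∂_3 = (4 − 3) − 0 = 1, and there is no ∂_3, so H_2 = Z.

(K is a triangulation of the 2-sphere S^2.)

H_0 ≅ Z,  H_1 = 0,  H_2 ≅ Z.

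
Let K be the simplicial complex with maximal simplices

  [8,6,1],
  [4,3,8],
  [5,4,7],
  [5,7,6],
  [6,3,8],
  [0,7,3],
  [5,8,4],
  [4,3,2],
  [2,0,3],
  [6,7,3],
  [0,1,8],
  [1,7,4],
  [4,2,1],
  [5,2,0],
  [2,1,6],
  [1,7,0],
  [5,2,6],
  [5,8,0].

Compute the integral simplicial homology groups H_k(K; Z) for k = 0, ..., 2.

We work with the vertex ordering 0 < 1 < 2 < 3 < 4 < 5 < 6 < 7 < 8. The simplices of K, each written with vertices in increasing order, are:

  0-simplices (9): [0], [1], [2], [3], [4], [5], [6], [7], [8]
  1-simplices (27): (27 of them)
  2-simplices (18): [0,1,7], [0,1,8], [0,2,3], [0,2,5], [0,3,7], [0,5,8], [1,2,4], [1,2,6], [1,4,7], [1,6,8], [2,3,4], [2,5,6], [3,4,8], [3,6,7], [3,6,8], [4,5,7], [4,5,8], [5,6,7]

giving chain groups C_0 ≅ Z^9, C_1 ≅ Z^27, C_2 ≅ Z^18.

Boundary ∂_1: C_1 → C_0 is given by ∂[p,q] = [q] − [p]. For instance
  ∂[3,4] = [4] − [3].
As a 9×27 matrix over Z this has rank 8, with invariant factors (1,1,1,1,1,1,1,1).

The boundary map ∂_2: C_2 → C_1 sends each 2-simplex [p,q,r] to [q,r] − [p,r] + [p,q]. For instance
  ∂[3,6,7] = [6,7] − [3,7] + [3,6],
  ∂[0,1,8] = [1,8] − [0,8] + [0,1].
The 27×18 boundary matrix has rank 17 and Smith normal form diag(1,1,1,1,1,1,1,1,1,1,1,1,1,1,1,1,1).

Reading off H_k = ker ∂_k / im ∂_{k+1}:

  H_0: rank C_0 − rank ∂_1 = 9 − 8 = 1, and the invariant factors of ∂_1 are all 1, so H_0 ≅ Z.
  H_1: rank ker ∂_1 − rank ∂_2 = (27 − 8) − 17 = 2, and the invariant factors of ∂_2 are all 1, so H_1 ≅ Z^2.
  H_2: rank ker ∂_2 − rank ∂_3 = (18 − 17) − 0 = 1, and there is no ∂_3, so H_2 ≅ Z.

(K is a triangulation of the torus T^2.)

H_0 = Z,  H_1 = Z^2,  H_2 = Z.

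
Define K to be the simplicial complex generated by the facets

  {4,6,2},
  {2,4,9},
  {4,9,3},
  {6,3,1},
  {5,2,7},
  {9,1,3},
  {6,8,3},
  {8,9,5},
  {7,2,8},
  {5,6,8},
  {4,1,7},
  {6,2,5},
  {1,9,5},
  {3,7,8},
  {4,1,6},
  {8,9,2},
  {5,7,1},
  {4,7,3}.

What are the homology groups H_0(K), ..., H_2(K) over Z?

Fix the vertex order 1 < 2 < 3 < 4 < 5 < 6 < 7 < 8 < 9 and write every simplex with vertices in increasing order. Then dim K = 2 and the simplices of K are:

  0-simplices (9): [1], [2], [3], [4], [5], [6], [7], [8], [9]
  1-simplices (27): (27 of them)
  2-simplices (18): [1,3,6], [1,3,9], [1,4,6], [1,4,7], [1,5,7], [1,5,9], [2,4,6], [2,4,9], [2,5,6], [2,5,7], [2,7,8], [2,8,9], [3,4,7], [3,4,9], [3,6,8], [3,7,8], [5,6,8], [5,8,9]

Hence C_0 ≅ Z^9, C_1 ≅ Z^27, C_2 ≅ Z^18.

Boundary ∂_1: C_1 → C_0 sends each edge [p,q] (with p < q) to q − p. For instance
  ∂[2,4] = [4] − [2].
The 9×27 boundary matrix has rank 8 and Smith normal form diag(1,1,1,1,1,1,1,1).

Boundary ∂_2: C_2 → C_1 sends each 2-simplex [p,q,r] to [q,r] − [p,r] + [p,q]. For instance
  ∂[1,3,9] = [3,9] − [1,9] + [1,3],
  ∂[2,8,9] = [8,9] − [2,9] + [2,8].
This gives a 27×18 integer matrix of rank 18; reducing to Smith normal form yields diagonal entries (1,1,1,1,1,1,1,1,1,1,1,1,1,1,1,1,1,2).

Reading off H_k = ker ∂_k / im ∂_{k+1}:

  H_0: rank C_0 − rank ∂_1 = 9 − 8 = 1, and the invariant factors of ∂_1 are all 1, so H_0 ≅ Z.
  H_1: rank ker ∂_1 − rank ∂_2 = (27 − 8) − 18 = 1, and ∂_2 has invariant factor 2 > 1, so H_1 ≅ Z × Z/2.
  H_2: rank ker ∂_2 − rank ∂_3 = (18 − 18) − 0 = 0, and there is no ∂_3, so H_2 ≅ 0.

As a check, the Euler characteristic is 9 − 27 + 18 = 0, which agrees with 1 − 1 + 0 = 0.
(K is a triangulation of the Klein bottle.)

H_0 ≅ Z,  H_1 ≅ Z × Z/2,  H_2 = 0.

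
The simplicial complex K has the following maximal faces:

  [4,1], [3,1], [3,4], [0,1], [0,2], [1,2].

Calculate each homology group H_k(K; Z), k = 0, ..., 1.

Order the vertices as 0 < 1 < 2 < 3 < 4. Listing each simplex with vertices in this order, K has dimension 1 with simplices:

  0-simplices (5): [0], [1], [2], [3], [4]
  1-simplices (6): [0,1], [0,2], [1,2], [1,3], [1,4], [3,4]

so the chain groups are C_0 ≅ Z^5, C_1 ≅ Z^6.

Boundary ∂_1: C_1 → C_0 maps an edge to its endpoints' difference, ∂[p,q] = q − p.
The 5×6 boundary matrix has rank 4 and Smith normal form diag(1,1,1,1).

Reading off H_k = ker ∂_k / im ∂_{k+1}:

  H_0: rank C_0 − rank ∂_1 = 5 − 4 = 1, and the invariant factors of ∂_1 are all 1, so H_0 ≅ Z.
  H_1: rank ker ∂_1 − rank ∂_2 = (6 − 4) − 0 = 2, and there is no ∂_2, so H_1 ≅ Z^2.

As a check, the Euler characteristic is 5 − 6 = -1, which agrees with 1 − 2 = -1.

H_0 ≅ Z,  H_1 ≅ Z^2.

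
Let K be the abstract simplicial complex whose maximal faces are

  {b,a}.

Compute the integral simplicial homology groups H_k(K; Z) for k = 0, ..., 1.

Take the total order a < b on the vertex set. Then K (dimension 1) consists of the simplices:

  0-simplices (2): a, b
  1-simplices (1): ab

so the chain groups are C_0 ≅ Z^2, C_1 ≅ Z^1.

∂_1: C_1 → C_0 is given by ∂[p,q] = [q] − [p].
The resulting 2×1 matrix has rank 1, and its Smith normal form has invariant factors (1).

Computing H_k = (kernel of ∂_k) / (image of ∂_{k+1}):

  H_0: rank C_0 − rank ∂_1 = 2 − 1 = 1, and the invariant factors of ∂_1 are all 1, so H_0 = Z.
  H_1: rank ker ∂_1 − rank ∂_2 = (1 − 1) − 0 = 0, and there is no ∂_2, so H_1 = 0.

(K is a triangulation of the 1-simplex.)

H_0 = Z,  H_1 = 0.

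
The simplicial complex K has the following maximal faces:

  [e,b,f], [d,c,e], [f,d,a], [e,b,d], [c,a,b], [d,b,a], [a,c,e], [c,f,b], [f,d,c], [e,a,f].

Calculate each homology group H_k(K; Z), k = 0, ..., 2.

Take the total order a < b < c < d < e < f on the vertex set. Then K (dimension 2) consists of the simplices:

  0-simplices (6): a, b, c, d, e, f
  1-simplices (15): ab, ac, ad, ae, af, bc, bd, be, bf, cd, ce, cf, de, df, ef
  2-simplices (10): abc, abd, ace, adf, aef, bcf, bde, bef, cde, cdf

Hence C_0 ≅ Z^6, C_1 ≅ Z^15, C_2 ≅ Z^10.

Boundary ∂_1: C_1 → C_0 is given by ∂[p,q] = [q] − [p].
The resulting 6×15 matrix has rank 5, and its Smith normal form has invariant factors (1,1,1,1,1).

Boundary ∂_2: C_2 → C_1 maps a triangle to the signed sum of its edges. For instance
  ∂bcf = cf − bf + bc,
  ∂cdf = df − cf + cd.
This gives a 15×10 integer matrix of rank 10; reducing to Smith normal form yields diagonal entries (1,1,1,1,1,1,1,1,1,2).

Computing H_k = (kernel of ∂_k) / (image of ∂_{k+1}):

  H_0: rank C_0 − rank ∂_1 = 6 − 5 = 1, and the invariant factors of ∂_1 are all 1, so H_0 ≅ Z.
  H_1: rank ker ∂_1 − rank ∂_2 = (15 − 5) − 10 = 0, and ∂_2 has invariant factor 2 > 1, so H_1 ≅ Z/2Z.
  H_2: rank ker ∂_2 − rank ∂_3 = (10 − 10) − 0 = 0, and there is no ∂_3, so H_2 ≅ 0.

(K is a triangulation of the real projective plane RP^2.)

H_0 = Z,  H_1 = Z/2Z,  H_2 = 0.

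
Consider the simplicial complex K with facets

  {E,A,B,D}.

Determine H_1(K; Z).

H_1 ≅ 0.

K has 4 vertices, 6 edges, 4 triangles, 1 3-simplex.
rank ∂_1 = 3, rank ∂_2 = 3 ⇒ b_1 = 6 − 3 − 3 = 0; all invariant factors of ∂_2 are 1 so no torsion. So H_1 ≅ 0.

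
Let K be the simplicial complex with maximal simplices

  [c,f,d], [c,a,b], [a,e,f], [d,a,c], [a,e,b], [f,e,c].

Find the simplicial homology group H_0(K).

H_0 ≅ Z.

K has 6 vertices, 12 edges, 6 triangles.
rank ∂_0 = 0, rank ∂_1 = 5 ⇒ b_0 = 6 − 0 − 5 = 1; all invariant factors of ∂_1 are 1 so no torsion. So H_0 ≅ Z.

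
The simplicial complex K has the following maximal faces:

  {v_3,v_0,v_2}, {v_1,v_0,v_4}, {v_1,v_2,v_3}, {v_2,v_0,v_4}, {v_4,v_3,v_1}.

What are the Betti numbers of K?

b_0 = 1, b_1 = 1, b_2 = 0.

Take the total order v_0 < v_1 < v_2 < v_3 < v_4 on the vertex set. Then K (dimension 2) consists of the simplices:

  0-simplices (5): [v_0], [v_1], [v_2], [v_3], [v_4]
  1-simplices (10): [v_0,v_1], [v_0,v_2], [v_0,v_3], [v_0,v_4], [v_1,v_2], [v_1,v_3], [v_1,v_4], [v_2,v_3], [v_2,v_4], [v_3,v_4]
  2-simplices (5): [v_0,v_1,v_4], [v_0,v_2,v_3], [v_0,v_2,v_4], [v_1,v_2,v_3], [v_1,v_3,v_4]

giving chain groups C_0 ≅ Z^5, C_1 ≅ Z^10, C_2 ≅ Z^5.

Boundary ∂_1: C_1 → C_0 maps an edge to its endpoints' difference, ∂[p,q] = q − p. For instance
  ∂[v_0,v_4] = [v_4] − [v_0].
The 5×10 boundary matrix has rank 4 and Smith normal form diag(1,1,1,1).

∂_2: C_2 → C_1 acts by ∂[p,q,r] = [q,r] − [p,r] + [p,q]. For instance
  ∂[v_0,v_2,v_4] = [v_2,v_4] − [v_0,v_4] + [v_0,v_2],
  ∂[v_0,v_2,v_3] = [v_2,v_3] − [v_0,v_3] + [v_0,v_2].
As a 10×5 matrix over Z this has rank 5, with invariant factors (1,1,1,1,1).

Now H_k = ker ∂_k / im ∂_{k+1}, so:

  H_0: rank C_0 − rank ∂_1 = 5 − 4 = 1, and the invariant factors of ∂_1 are all 1, so H_0 = Z.
  H_1: rank ker ∂_1 − rank ∂_2 = (10 − 4) − 5 = 1, and the invariant factors of ∂_2 are all 1, so H_1 = Z.
  H_2: rank ker ∂_2 − rank ∂_3 = (5 − 5) − 0 = 0, and there is no ∂_3, so H_2 = 0.

As a check, the Euler characteristic is 5 − 10 + 5 = 0, which agrees with 1 − 1 + 0 = 0.

Hence the Betti numbers are b_0 = 1, b_1 = 1, b_2 = 0.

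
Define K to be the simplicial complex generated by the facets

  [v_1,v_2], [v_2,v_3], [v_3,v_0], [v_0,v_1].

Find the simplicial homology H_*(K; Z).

Fix the vertex order v_0 < v_1 < v_2 < v_3 and write every simplex with vertices in increasing order. Then dim K = 1 and the simplices of K are:

  0-simplices (4): [v_0], [v_1], [v_2], [v_3]
  1-simplices (4): [v_0,v_1], [v_0,v_3], [v_1,v_2], [v_2,v_3]

so the chain groups are C_0 ≅ Z^4, C_1 ≅ Z^4.

∂_1: C_1 → C_0 maps an edge to its endpoints' difference, ∂[p,q] = q − p. For instance
  ∂[v_1,v_2] = [v_2] − [v_1].
As a 4×4 matrix over Z this has rank 3, with invariant factors (1,1,1).

From H_k ≅ ker(∂_k) / im(∂_{k+1}) we obtain:

  H_0: rank C_0 − rank ∂_1 = 4 − 3 = 1, and the invariant factors of ∂_1 are all 1, so H_0 ≅ Z.
  H_1: rank ker ∂_1 − rank ∂_2 = (4 − 3) − 0 = 1, and there is no ∂_2, so H_1 ≅ Z.

H_0 = Z,  H_1 = Z.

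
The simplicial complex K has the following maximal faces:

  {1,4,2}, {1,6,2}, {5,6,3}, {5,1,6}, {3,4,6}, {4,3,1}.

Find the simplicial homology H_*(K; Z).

Fix the vertex order 1 < 2 < 3 < 4 < 5 < 6 and write every simplex with vertices in increasing order. Then dim K = 2 and the simplices of K are:

  0-simplices (6): [1], [2], [3], [4], [5], [6]
  1-simplices (12): [1,2], [1,3], [1,4], [1,5], [1,6], [2,4], [2,6], [3,4], [3,5], [3,6], [4,6], [5,6]
  2-simplices (6): [1,2,4], [1,2,6], [1,3,4], [1,5,6], [3,4,6], [3,5,6]

Hence C_0 ≅ Z^6, C_1 ≅ Z^12, C_2 ≅ Z^6.

Boundary ∂_1: C_1 → C_0 sends each edge [p,q] (with p < q) to q − p.
This gives a 6×12 integer matrix of rank 5; reducing to Smith normal form yields diagonal entries (1,1,1,1,1).

∂_2: C_2 → C_1 sends each 2-simplex [p,q,r] to [q,r] − [p,r] + [p,q]. For instance
  ∂[3,5,6] = [5,6] − [3,6] + [3,5],
  ∂[1,2,6] = [2,6] − [1,6] + [1,2].
This gives a 12×6 integer matrix of rank 6; reducing to Smith normal form yields diagonal entries (1,1,1,1,1,1).

Computing H_k = (kernel of ∂_k) / (image of ∂_{k+1}):

  H_0: rank C_0 − rank ∂_1 = 6 − 5 = 1, and the invariant factors of ∂_1 are all 1, so H_0 ≅ Z.
  H_1: rank ker ∂_1 − rank ∂_2 = (12 − 5) − 6 = 1, and the invariant factors of ∂_2 are all 1, so H_1 ≅ Z.
  H_2: rank ker ∂_2 − rank ∂_3 = (6 − 6) − 0 = 0, and there is no ∂_3, so H_2 ≅ 0.

H_0 ≅ Z,  H_1 ≅ Z,  H_2 = 0.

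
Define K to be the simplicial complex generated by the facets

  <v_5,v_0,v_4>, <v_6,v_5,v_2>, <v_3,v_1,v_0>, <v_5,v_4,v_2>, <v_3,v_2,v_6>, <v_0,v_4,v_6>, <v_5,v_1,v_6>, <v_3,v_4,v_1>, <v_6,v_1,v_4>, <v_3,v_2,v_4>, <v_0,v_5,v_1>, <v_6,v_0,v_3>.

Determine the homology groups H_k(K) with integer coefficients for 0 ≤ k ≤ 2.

We work with the vertex ordering v_0 < v_1 < v_2 < v_3 < v_4 < v_5 < v_6. The simplices of K, each written with vertices in increasing order, are:

  0-simplices (7): [v_0], [v_1], [v_2], [v_3], [v_4], [v_5], [v_6]
  1-simplices (18): (18 of them)
  2-simplices (12): (12 of them)

giving chain groups C_0 ≅ Z^7, C_1 ≅ Z^18, C_2 ≅ Z^12.

The boundary map ∂_1: C_1 → C_0 is given by ∂[p,q] = [q] − [p].
This gives a 7×18 integer matrix of rank 6; reducing to Smith normal form yields diagonal entries (1,1,1,1,1,1).

∂_2: C_2 → C_1 acts by ∂[p,q,r] = [q,r] − [p,r] + [p,q]. For instance
  ∂[v_1,v_3,v_4] = [v_3,v_4] − [v_1,v_4] + [v_1,v_3],
  ∂[v_0,v_4,v_5] = [v_4,v_5] − [v_0,v_5] + [v_0,v_4].
The 18×12 boundary matrix has rank 12 and Smith normal form diag(1,1,1,1,1,1,1,1,1,1,1,2).

Now H_k = ker ∂_k / im ∂_{k+1}, so:

  H_0: rank C_0 − rank ∂_1 = 7 − 6 = 1, and the invariant factors of ∂_1 are all 1, so H_0 ≅ Z.
  H_1: rank ker ∂_1 − rank ∂_2 = (18 − 6) − 12 = 0, and ∂_2 has invariant factor 2 > 1, so H_1 ≅ Z_2.
  H_2: rank ker ∂_2 − rank ∂_3 = (12 − 12) − 0 = 0, and there is no ∂_3, so H_2 ≅ 0.

As a check, the Euler characteristic is 7 − 18 + 12 = 1, which agrees with 1 − 0 + 0 = 1.

H_0 = Z,  H_1 = Z_2,  H_2 = 0.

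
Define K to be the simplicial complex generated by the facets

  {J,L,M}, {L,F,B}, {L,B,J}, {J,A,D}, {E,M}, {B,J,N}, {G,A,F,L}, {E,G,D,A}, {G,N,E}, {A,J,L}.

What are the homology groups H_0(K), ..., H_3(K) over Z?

H_0 ≅ Z,  H_1 ≅ Z^2,  H_2 = 0,  H_3 = 0.

We work with the vertex ordering A < B < D < E < F < G < J < L < M < N. The simplices of K, each written with vertices in increasing order, are:

  0-simplices (10): A, B, D, E, F, G, J, L, M, N
  1-simplices (24): AD, AE, AF, AG, AJ, AL, BF, BJ, BL, BN, DE, DG, DJ, EG, EM, EN, FG, FL, GL, GN, JL, JM, JN, LM
  2-simplices (15): ADE, ADG, ADJ, AEG, AFG, AFL, AGL, AJL, BFL, BJL, BJN, DEG, EGN, FGL, JLM
  3-simplices (2): ADEG, AFGL

Hence C_0 ≅ Z^10, C_1 ≅ Z^24, C_2 ≅ Z^15, C_3 ≅ Z^2.

The boundary map ∂_1: C_1 → C_0 is given by ∂[p,q] = [q] − [p]. For instance
  ∂EM = M − E.
The 10×24 boundary matrix has rank 9 and Smith normal form diag(1,1,1,1,1,1,1,1,1).

The boundary map ∂_2: C_2 → C_1 acts by ∂[p,q,r] = [q,r] − [p,r] + [p,q]. For instance
  ∂AFL = FL − AL + AF,
  ∂BJN = JN − BN + BJ.
This gives a 24×15 integer matrix of rank 13; reducing to Smith normal form yields diagonal entries (1,1,1,1,1,1,1,1,1,1,1,1,1).

The boundary map ∂_3: C_3 → C_2 sends each 3-simplex σ to the alternating sum Σ_i (−1)^i (σ with its i-th vertex removed). For instance
  ∂ADEG = DEG − AEG + ADG − ADE,
  ∂AFGL = FGL − AGL + AFL − AFG.
The resulting 15×2 matrix has rank 2, and its Smith normal form has invariant factors (1,1).

Now H_k = ker ∂_k / im ∂_{k+1}, so:

  H_0: rank C_0 − rank ∂_1 = 10 − 9 = 1, and the invariant factors of ∂_1 are all 1, so H_0 ≅ Z.
  H_1: rank ker ∂_1 − rank ∂_2 = (24 − 9) − 13 = 2, and the invariant factors of ∂_2 are all 1, so H_1 ≅ Z^2.
  H_2: rank ker ∂_2 − rank ∂_3 = (15 − 13) − 2 = 0, and the invariant factors of ∂_3 are all 1, so H_2 ≅ 0.
  H_3: rank ker ∂_3 − rank ∂_4 = (2 − 2) − 0 = 0, and there is no ∂_4, so H_3 ≅ 0.

As a check, the Euler characteristic is 10 − 24 + 15 − 2 = -1, which agrees with 1 − 2 + 0 − 0 = -1.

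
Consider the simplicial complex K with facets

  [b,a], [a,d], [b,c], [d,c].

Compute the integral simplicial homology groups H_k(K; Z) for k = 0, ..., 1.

Fix the vertex order a < b < c < d and write every simplex with vertices in increasing order. Then dim K = 1 and the simplices of K are:

  0-simplices (4): a, b, c, d
  1-simplices (4): ab, ad, bc, cd

so the chain groups are C_0 ≅ Z^4, C_1 ≅ Z^4.

Boundary ∂_1: C_1 → C_0 sends each edge [p,q] (with p < q) to q − p. For instance
  ∂ab = b − a.
The 4×4 boundary matrix has rank 3 and Smith normal form diag(1,1,1).

Reading off H_k = ker ∂_k / im ∂_{k+1}:

  H_0: rank C_0 − rank ∂_1 = 4 − 3 = 1, and the invariant factors of ∂_1 are all 1, so H_0 ≅ Z.
  H_1: rank ker ∂_1 − rank ∂_2 = (4 − 3) − 0 = 1, and there is no ∂_2, so H_1 ≅ Z.

As a check, the Euler characteristic is 4 − 4 = 0, which agrees with 1 − 1 = 0.
(K is a triangulation of the circle S^1.)

H_0 = Z,  H_1 = Z.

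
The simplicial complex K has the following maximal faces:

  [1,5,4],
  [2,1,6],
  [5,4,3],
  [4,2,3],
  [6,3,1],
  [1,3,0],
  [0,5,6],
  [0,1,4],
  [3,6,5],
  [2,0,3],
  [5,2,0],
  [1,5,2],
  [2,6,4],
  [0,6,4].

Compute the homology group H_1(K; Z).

H_1 ≅ Z^2.

K has 7 vertices, 21 edges, 14 triangles.
rank ∂_1 = 6, rank ∂_2 = 13 ⇒ b_1 = 21 − 6 − 13 = 2; all invariant factors of ∂_2 are 1 so no torsion. So H_1 = Z^2.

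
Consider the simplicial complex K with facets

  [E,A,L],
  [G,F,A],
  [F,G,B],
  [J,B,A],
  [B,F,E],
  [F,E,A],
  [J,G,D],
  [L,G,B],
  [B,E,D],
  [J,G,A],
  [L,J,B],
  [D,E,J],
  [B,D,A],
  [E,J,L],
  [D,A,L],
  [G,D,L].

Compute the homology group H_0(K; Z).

We work with the vertex ordering A < B < D < E < F < G < J < L. The simplices of K, each written with vertices in increasing order, are:

  0-simplices (8): A, B, D, E, F, G, J, L
  1-simplices (24): AB, AD, AE, AF, AG, AJ, AL, BD, BE, BF, BG, BJ, BL, DE, DG, DJ, DL, EF, EJ, EL, FG, GJ, GL, JL
  2-simplices (16): ABD, ABJ, ADL, AEF, AEL, AFG, AGJ, BDE, BEF, BFG, BGL, BJL, DEJ, DGJ, DGL, EJL

giving chain groups C_0 ≅ Z^8, C_1 ≅ Z^24, C_2 ≅ Z^16.

∂_1: C_1 → C_0 maps an edge to its endpoints' difference, ∂[p,q] = q − p. For instance
  ∂AJ = J − A.
As a 8×24 matrix over Z this has rank 7, with invariant factors (1,1,1,1,1,1,1).

Boundary ∂_2: C_2 → C_1 sends each 2-simplex [p,q,r] to [q,r] − [p,r] + [p,q]. For instance
  ∂AEL = EL − AL + AE,
  ∂BGL = GL − BL + BG.
As a 24×16 matrix over Z this has rank 15, with invariant factors (1,1,1,1,1,1,1,1,1,1,1,1,1,1,1).

Reading off H_k = ker ∂_k / im ∂_{k+1}:

  H_0: rank C_0 − rank ∂_1 = 8 − 7 = 1, and the invariant factors of ∂_1 are all 1, so H_0 ≅ Z.

H_0 ≅ Z.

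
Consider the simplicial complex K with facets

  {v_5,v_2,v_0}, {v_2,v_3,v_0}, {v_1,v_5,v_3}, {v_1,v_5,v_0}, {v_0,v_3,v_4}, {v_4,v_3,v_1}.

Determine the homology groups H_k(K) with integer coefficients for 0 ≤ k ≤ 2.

H_0 ≅ Z,  H_1 ≅ Z,  H_2 = 0.

Fix the vertex order v_0 < v_1 < v_2 < v_3 < v_4 < v_5 and write every simplex with vertices in increasing order. Then dim K = 2 and the simplices of K are:

  0-simplices (6): [v_0], [v_1], [v_2], [v_3], [v_4], [v_5]
  1-simplices (12): [v_0,v_1], [v_0,v_2], [v_0,v_3], [v_0,v_4], [v_0,v_5], [v_1,v_3], [v_1,v_4], [v_1,v_5], [v_2,v_3], [v_2,v_5], [v_3,v_4], [v_3,v_5]
  2-simplices (6): [v_0,v_1,v_5], [v_0,v_2,v_3], [v_0,v_2,v_5], [v_0,v_3,v_4], [v_1,v_3,v_4], [v_1,v_3,v_5]

giving chain groups C_0 ≅ Z^6, C_1 ≅ Z^12, C_2 ≅ Z^6.

Boundary ∂_1: C_1 → C_0 maps an edge to its endpoints' difference, ∂[p,q] = q − p.
The 6×12 boundary matrix has rank 5 and Smith normal form diag(1,1,1,1,1).

The boundary map ∂_2: C_2 → C_1 sends each 2-simplex [p,q,r] to [q,r] − [p,r] + [p,q]. For instance
  ∂[v_0,v_2,v_3] = [v_2,v_3] − [v_0,v_3] + [v_0,v_2],
  ∂[v_1,v_3,v_4] = [v_3,v_4] − [v_1,v_4] + [v_1,v_3].
As a 12×6 matrix over Z this has rank 6, with invariant factors (1,1,1,1,1,1).

Now H_k = ker ∂_k / im ∂_{k+1}, so:

  H_0: rank C_0 − rank ∂_1 = 6 − 5 = 1, and the invariant factors of ∂_1 are all 1, so H_0 = Z.
  H_1: rank ker ∂_1 − rank ∂_2 = (12 − 5) − 6 = 1, and the invariant factors of ∂_2 are all 1, so H_1 = Z.
  H_2: rank ker ∂_2 − rank ∂_3 = (6 − 6) − 0 = 0, and there is no ∂_3, so H_2 = 0.

(K is a triangulation of the cylinder S^1 x I.)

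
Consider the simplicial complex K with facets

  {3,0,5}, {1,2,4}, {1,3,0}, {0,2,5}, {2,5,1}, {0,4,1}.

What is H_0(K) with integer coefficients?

H_0 = Z.

Take the total order 0 < 1 < 2 < 3 < 4 < 5 on the vertex set. Then K (dimension 2) consists of the simplices:

  0-simplices (6): [0], [1], [2], [3], [4], [5]
  1-simplices (12): [0,1], [0,2], [0,3], [0,4], [0,5], [1,2], [1,3], [1,4], [1,5], [2,4], [2,5], [3,5]
  2-simplices (6): [0,1,3], [0,1,4], [0,2,5], [0,3,5], [1,2,4], [1,2,5]

Hence C_0 ≅ Z^6, C_1 ≅ Z^12, C_2 ≅ Z^6.

The boundary map ∂_1: C_1 → C_0 is given by ∂[p,q] = [q] − [p].
This gives a 6×12 integer matrix of rank 5; reducing to Smith normal form yields diagonal entries (1,1,1,1,1).

Boundary ∂_2: C_2 → C_1 sends each 2-simplex [p,q,r] to [q,r] − [p,r] + [p,q]. For instance
  ∂[1,2,4] = [2,4] − [1,4] + [1,2],
  ∂[0,1,3] = [1,3] − [0,3] + [0,1].
The 12×6 boundary matrix has rank 6 and Smith normal form diag(1,1,1,1,1,1).

From H_k ≅ ker(∂_k) / im(∂_{k+1}) we obtain:

  H_0: rank C_0 − rank ∂_1 = 6 − 5 = 1, and the invariant factors of ∂_1 are all 1, so H_0 = Z.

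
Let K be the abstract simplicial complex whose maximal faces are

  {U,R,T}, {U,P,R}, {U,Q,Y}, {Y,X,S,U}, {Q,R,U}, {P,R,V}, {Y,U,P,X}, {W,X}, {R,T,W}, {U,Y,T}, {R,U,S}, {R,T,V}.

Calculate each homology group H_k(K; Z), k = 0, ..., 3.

H_0 = Z,  H_1 = Z,  H_2 = 0,  H_3 = 0.

K has 10 vertices, 24 edges, 16 triangles, 2 3-simplices.
rank ∂_0 = 0, rank ∂_1 = 9 ⇒ b_0 = 10 − 0 − 9 = 1; all invariant factors of ∂_1 are 1 so no torsion. So H_0 = Z.
rank ∂_1 = 9, rank ∂_2 = 14 ⇒ b_1 = 24 − 9 − 14 = 1; all invariant factors of ∂_2 are 1 so no torsion. So H_1 = Z.
rank ∂_2 = 14, rank ∂_3 = 2 ⇒ b_2 = 16 − 14 − 2 = 0; all invariant factors of ∂_3 are 1 so no torsion. So H_2 = 0.
rank ∂_3 = 2, rank ∂_4 = 0 ⇒ b_3 = 2 − 2 − 0 = 0. So H_3 = 0.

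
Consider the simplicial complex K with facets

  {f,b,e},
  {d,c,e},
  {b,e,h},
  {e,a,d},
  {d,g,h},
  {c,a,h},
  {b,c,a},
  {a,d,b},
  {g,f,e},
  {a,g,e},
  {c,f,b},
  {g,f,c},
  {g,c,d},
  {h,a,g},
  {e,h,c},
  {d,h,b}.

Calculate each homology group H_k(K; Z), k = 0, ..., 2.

H_0 ≅ Z,  H_1 ≅ Z^2,  H_2 ≅ Z.

Fix the vertex order a < b < c < d < e < f < g < h and write every simplex with vertices in increasing order. Then dim K = 2 and the simplices of K are:

  0-simplices (8): a, b, c, d, e, f, g, h
  1-simplices (24): ab, ac, ad, ae, ag, ah, bc, bd, be, bf, bh, cd, ce, cf, cg, ch, de, dg, dh, ef, eg, eh, fg, gh
  2-simplices (16): abc, abd, ach, ade, aeg, agh, bcf, bdh, bef, beh, cde, cdg, ceh, cfg, dgh, efg

Hence C_0 ≅ Z^8, C_1 ≅ Z^24, C_2 ≅ Z^16.

Boundary ∂_1: C_1 → C_0 maps an edge to its endpoints' difference, ∂[p,q] = q − p.
As a 8×24 matrix over Z this has rank 7, with invariant factors (1,1,1,1,1,1,1).

∂_2: C_2 → C_1 maps a triangle to the signed sum of its edges. For instance
  ∂bdh = dh − bh + bd,
  ∂cde = de − ce + cd.
This gives a 24×16 integer matrix of rank 15; reducing to Smith normal form yields diagonal entries (1,1,1,1,1,1,1,1,1,1,1,1,1,1,1).

Computing H_k = (kernel of ∂_k) / (image of ∂_{k+1}):

  H_0: rank C_0 − rank ∂_1 = 8 − 7 = 1, and the invariant factors of ∂_1 are all 1, so H_0 = Z.
  H_1: rank ker ∂_1 − rank ∂_2 = (24 − 7) − 15 = 2, and the invariant factors of ∂_2 are all 1, so H_1 = Z^2.
  H_2: rank ker ∂_2 − rank ∂_3 = (16 − 15) − 0 = 1, and there is no ∂_3, so H_2 = Z.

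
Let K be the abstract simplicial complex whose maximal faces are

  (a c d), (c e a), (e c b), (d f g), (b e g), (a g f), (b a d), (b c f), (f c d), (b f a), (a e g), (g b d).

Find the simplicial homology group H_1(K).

Take the total order a < b < c < d < e < f < g on the vertex set. Then K (dimension 2) consists of the simplices:

  0-simplices (7): a, b, c, d, e, f, g
  1-simplices (18): ab, ac, ad, ae, af, ag, bc, bd, be, bf, bg, cd, ce, cf, df, dg, eg, fg
  2-simplices (12): abd, abf, acd, ace, aeg, afg, bce, bcf, bdg, beg, cdf, dfg

so the chain groups are C_0 ≅ Z^7, C_1 ≅ Z^18, C_2 ≅ Z^12.

Boundary ∂_1: C_1 → C_0 maps an edge to its endpoints' difference, ∂[p,q] = q − p.
As a 7×18 matrix over Z this has rank 6, with invariant factors (1,1,1,1,1,1).

The boundary map ∂_2: C_2 → C_1 sends each 2-simplex [p,q,r] to [q,r] − [p,r] + [p,q]. For instance
  ∂beg = eg − bg + be,
  ∂bdg = dg − bg + bd.
This gives a 18×12 integer matrix of rank 12; reducing to Smith normal form yields diagonal entries (1,1,1,1,1,1,1,1,1,1,1,2).

Reading off H_k = ker ∂_k / im ∂_{k+1}:

  H_1: rank ker ∂_1 − rank ∂_2 = (18 − 6) − 12 = 0, and ∂_2 has invariant factor 2 > 1, so H_1 ≅ Z_2.

(K is a triangulation of the real projective plane RP^2.)

H_1 ≅ Z_2.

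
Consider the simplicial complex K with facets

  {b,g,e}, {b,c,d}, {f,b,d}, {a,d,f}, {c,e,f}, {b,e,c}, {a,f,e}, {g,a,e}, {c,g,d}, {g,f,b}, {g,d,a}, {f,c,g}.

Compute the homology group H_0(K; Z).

Fix the vertex order a < b < c < d < e < f < g and write every simplex with vertices in increasing order. Then dim K = 2 and the simplices of K are:

  0-simplices (7): a, b, c, d, e, f, g
  1-simplices (18): ad, ae, af, ag, bc, bd, be, bf, bg, cd, ce, cf, cg, df, dg, ef, eg, fg
  2-simplices (12): adf, adg, aef, aeg, bcd, bce, bdf, beg, bfg, cdg, cef, cfg

so the chain groups are C_0 ≅ Z^7, C_1 ≅ Z^18, C_2 ≅ Z^12.

The boundary map ∂_1: C_1 → C_0 is given by ∂[p,q] = [q] − [p].
The 7×18 boundary matrix has rank 6 and Smith normal form diag(1,1,1,1,1,1).

∂_2: C_2 → C_1 maps a triangle to the signed sum of its edges. For instance
  ∂bcd = cd − bd + bc,
  ∂aeg = eg − ag + ae.
This gives a 18×12 integer matrix of rank 12; reducing to Smith normal form yields diagonal entries (1,1,1,1,1,1,1,1,1,1,1,2).

From H_k ≅ ker(∂_k) / im(∂_{k+1}) we obtain:

  H_0: rank C_0 − rank ∂_1 = 7 − 6 = 1, and the invariant factors of ∂_1 are all 1, so H_0 = Z.

H_0 ≅ Z.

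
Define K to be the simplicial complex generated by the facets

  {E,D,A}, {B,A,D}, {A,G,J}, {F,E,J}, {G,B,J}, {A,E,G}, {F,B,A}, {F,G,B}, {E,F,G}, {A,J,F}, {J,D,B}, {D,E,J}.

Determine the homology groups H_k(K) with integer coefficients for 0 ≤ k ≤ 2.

We work with the vertex ordering A < B < D < E < F < G < J. The simplices of K, each written with vertices in increasing order, are:

  0-simplices (7): A, B, D, E, F, G, J
  1-simplices (18): AB, AD, AE, AF, AG, AJ, BD, BF, BG, BJ, DE, DJ, EF, EG, EJ, FG, FJ, GJ
  2-simplices (12): ABD, ABF, ADE, AEG, AFJ, AGJ, BDJ, BFG, BGJ, DEJ, EFG, EFJ

so the chain groups are C_0 ≅ Z^7, C_1 ≅ Z^18, C_2 ≅ Z^12.

The boundary map ∂_1: C_1 → C_0 is given by ∂[p,q] = [q] − [p]. For instance
  ∂BG = G − B.
This gives a 7×18 integer matrix of rank 6; reducing to Smith normal form yields diagonal entries (1,1,1,1,1,1).

∂_2: C_2 → C_1 sends each 2-simplex [p,q,r] to [q,r] − [p,r] + [p,q]. For instance
  ∂ABD = BD − AD + AB,
  ∂AEG = EG − AG + AE.
The resulting 18×12 matrix has rank 12, and its Smith normal form has invariant factors (1,1,1,1,1,1,1,1,1,1,1,2).

Now H_k = ker ∂_k / im ∂_{k+1}, so:

  H_0: rank C_0 − rank ∂_1 = 7 − 6 = 1, and the invariant factors of ∂_1 are all 1, so H_0 = Z.
  H_1: rank ker ∂_1 − rank ∂_2 = (18 − 6) − 12 = 0, and ∂_2 has invariant factor 2 > 1, so H_1 = Z/2Z.
  H_2: rank ker ∂_2 − rank ∂_3 = (12 − 12) − 0 = 0, and there is no ∂_3, so H_2 = 0.

H_0 = Z,  H_1 = Z/2Z,  H_2 = 0.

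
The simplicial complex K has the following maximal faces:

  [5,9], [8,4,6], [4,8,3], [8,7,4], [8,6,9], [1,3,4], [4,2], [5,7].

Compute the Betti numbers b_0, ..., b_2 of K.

We work with the vertex ordering 1 < 2 < 3 < 4 < 5 < 6 < 7 < 8 < 9. The simplices of K, each written with vertices in increasing order, are:

  0-simplices (9): [1], [2], [3], [4], [5], [6], [7], [8], [9]
  1-simplices (14): [1,3], [1,4], [2,4], [3,4], [3,8], [4,6], [4,7], [4,8], [5,7], [5,9], [6,8], [6,9], [7,8], [8,9]
  2-simplices (5): [1,3,4], [3,4,8], [4,6,8], [4,7,8], [6,8,9]

Hence C_0 ≅ Z^9, C_1 ≅ Z^14, C_2 ≅ Z^5.

The boundary map ∂_1: C_1 → C_0 sends each edge [p,q] (with p < q) to q − p. For instance
  ∂[4,7] = [7] − [4].
This gives a 9×14 integer matrix of rank 8; reducing to Smith normal form yields diagonal entries (1,1,1,1,1,1,1,1).

The boundary map ∂_2: C_2 → C_1 acts by ∂[p,q,r] = [q,r] − [p,r] + [p,q]. For instance
  ∂[1,3,4] = [3,4] − [1,4] + [1,3],
  ∂[6,8,9] = [8,9] − [6,9] + [6,8].
The resulting 14×5 matrix has rank 5, and its Smith normal form has invariant factors (1,1,1,1,1).

Now H_k = ker ∂_k / im ∂_{k+1}, so:

  H_0: rank C_0 − rank ∂_1 = 9 − 8 = 1, and the invariant factors of ∂_1 are all 1, so H_0 ≅ Z.
  H_1: rank ker ∂_1 − rank ∂_2 = (14 − 8) − 5 = 1, and the invariant factors of ∂_2 are all 1, so H_1 ≅ Z.
  H_2: rank ker ∂_2 − rank ∂_3 = (5 − 5) − 0 = 0, and there is no ∂_3, so H_2 ≅ 0.

Hence the Betti numbers are b_0 = 1, b_1 = 1, b_2 = 0.

b_0 = 1, b_1 = 1, b_2 = 0.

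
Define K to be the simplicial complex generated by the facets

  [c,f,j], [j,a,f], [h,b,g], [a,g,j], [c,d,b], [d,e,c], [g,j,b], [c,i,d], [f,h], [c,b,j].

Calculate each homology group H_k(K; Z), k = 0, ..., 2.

Order the vertices as a < b < c < d < e < f < g < h < i < j. Listing each simplex with vertices in this order, K has dimension 2 with simplices:

  0-simplices (10): a, b, c, d, e, f, g, h, i, j
  1-simplices (19): af, ag, aj, bc, bd, bg, bh, bj, cd, ce, cf, ci, cj, de, di, fh, fj, gh, gj
  2-simplices (9): afj, agj, bcd, bcj, bgh, bgj, cde, cdi, cfj

Hence C_0 ≅ Z^10, C_1 ≅ Z^19, C_2 ≅ Z^9.

The boundary map ∂_1: C_1 → C_0 is given by ∂[p,q] = [q] − [p]. For instance
  ∂fj = j − f.
As a 10×19 matrix over Z this has rank 9, with invariant factors (1,1,1,1,1,1,1,1,1).

Boundary ∂_2: C_2 → C_1 sends each 2-simplex [p,q,r] to [q,r] − [p,r] + [p,q]. For instance
  ∂bcd = cd − bd + bc,
  ∂cfj = fj − cj + cf.
This gives a 19×9 integer matrix of rank 9; reducing to Smith normal form yields diagonal entries (1,1,1,1,1,1,1,1,1).

Reading off H_k = ker ∂_k / im ∂_{k+1}:

  H_0: rank C_0 − rank ∂_1 = 10 − 9 = 1, and the invariant factors of ∂_1 are all 1, so H_0 = Z.
  H_1: rank ker ∂_1 − rank ∂_2 = (19 − 9) − 9 = 1, and the invariant factors of ∂_2 are all 1, so H_1 = Z.
  H_2: rank ker ∂_2 − rank ∂_3 = (9 − 9) − 0 = 0, and there is no ∂_3, so H_2 = 0.

H_0 = Z,  H_1 = Z,  H_2 = 0.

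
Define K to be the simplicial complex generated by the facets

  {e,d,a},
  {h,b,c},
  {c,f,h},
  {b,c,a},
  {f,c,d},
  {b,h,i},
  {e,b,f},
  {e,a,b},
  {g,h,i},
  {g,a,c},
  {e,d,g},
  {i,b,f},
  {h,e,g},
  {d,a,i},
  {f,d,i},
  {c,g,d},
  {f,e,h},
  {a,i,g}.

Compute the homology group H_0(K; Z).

We work with the vertex ordering a < b < c < d < e < f < g < h < i. The simplices of K, each written with vertices in increasing order, are:

  0-simplices (9): a, b, c, d, e, f, g, h, i
  1-simplices (27): ab, ac, ad, ae, ag, ai, bc, be, bf, bh, bi, cd, cf, cg, ch, de, df, dg, di, ef, eg, eh, fh, fi, gh, gi, hi
  2-simplices (18): abc, abe, acg, ade, adi, agi, bch, bef, bfi, bhi, cdf, cdg, cfh, deg, dfi, efh, egh, ghi

so the chain groups are C_0 ≅ Z^9, C_1 ≅ Z^27, C_2 ≅ Z^18.

Boundary ∂_1: C_1 → C_0 is given by ∂[p,q] = [q] − [p].
This gives a 9×27 integer matrix of rank 8; reducing to Smith normal form yields diagonal entries (1,1,1,1,1,1,1,1).

Boundary ∂_2: C_2 → C_1 sends each 2-simplex [p,q,r] to [q,r] − [p,r] + [p,q]. For instance
  ∂bhi = hi − bi + bh,
  ∂abc = bc − ac + ab.
As a 27×18 matrix over Z this has rank 18, with invariant factors (1,1,1,1,1,1,1,1,1,1,1,1,1,1,1,1,1,2).

From H_k ≅ ker(∂_k) / im(∂_{k+1}) we obtain:

  H_0: rank C_0 − rank ∂_1 = 9 − 8 = 1, and the invariant factors of ∂_1 are all 1, so H_0 = Z.

(K is a triangulation of the Klein bottle.)

H_0 ≅ Z.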